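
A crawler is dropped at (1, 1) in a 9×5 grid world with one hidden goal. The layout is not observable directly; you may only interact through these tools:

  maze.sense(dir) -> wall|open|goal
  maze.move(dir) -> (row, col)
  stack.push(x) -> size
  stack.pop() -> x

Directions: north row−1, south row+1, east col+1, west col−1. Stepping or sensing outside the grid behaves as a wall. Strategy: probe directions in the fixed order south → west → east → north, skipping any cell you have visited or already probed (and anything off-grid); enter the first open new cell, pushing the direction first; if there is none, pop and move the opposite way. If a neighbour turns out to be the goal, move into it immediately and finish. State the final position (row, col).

I run sense with dir=south, giving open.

I invoke push with x=south, and observe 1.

I run move with dir=south, which returns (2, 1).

I run sense with dir=south, and see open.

Next I call push with x=south, and see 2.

I run move with dir=south, and see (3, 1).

I call sense with dir=south, → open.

Calling push with x=south, and see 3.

Calling move with dir=south, — result: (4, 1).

Calling sense with dir=south, → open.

Next I call push with x=south, giving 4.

Next I call move with dir=south, giving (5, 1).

I call sense with dir=south, — result: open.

Using push with x=south, which returns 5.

Next I call move with dir=south, and observe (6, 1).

I run sense with dir=south, → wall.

Invoking sense with dir=west, and see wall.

Calling sense with dir=east, and see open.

Invoking push with x=east, : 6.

Calling move with dir=east, → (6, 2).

Using sense with dir=south, → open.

Invoking push with x=south, and get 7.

Calling move with dir=south, — result: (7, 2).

Calling sense with dir=south, → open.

I run push with x=south, yielding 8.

Now I run move with dir=south, which returns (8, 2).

Invoking sense with dir=west, and get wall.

Calling sense with dir=east, and get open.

I invoke push with x=east, which returns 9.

Using move with dir=east, → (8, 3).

Then sense with dir=east, : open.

Then push with x=east, and see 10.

I use move with dir=east, which returns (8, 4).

Calling sense with dir=north, yielding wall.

I invoke pop, and observe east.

I invoke move with dir=west, and see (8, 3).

I invoke sense with dir=north, giving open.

Now I run push with x=north, giving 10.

Next I call move with dir=north, — result: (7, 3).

Next I call sense with dir=north, giving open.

I use push with x=north, and see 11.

Then move with dir=north, yielding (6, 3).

Next I call sense with dir=east, which returns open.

Now I run push with x=east, giving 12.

Next I call move with dir=east, — result: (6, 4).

I invoke sense with dir=north, yielding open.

I run push with x=north, → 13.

I invoke move with dir=north, and see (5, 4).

I try sense with dir=west, yielding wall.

I invoke sense with dir=north, → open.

Next I call push with x=north, and see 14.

Now I run move with dir=north, and get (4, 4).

Using sense with dir=west, and get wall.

Using sense with dir=north, giving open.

I use push with x=north, giving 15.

I try move with dir=north, → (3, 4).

Now I run sense with dir=west, : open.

I invoke push with x=west, yielding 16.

Now I run move with dir=west, — result: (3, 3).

Next I call sense with dir=west, → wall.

I try sense with dir=north, and see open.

Next I call push with x=north, and see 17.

Calling move with dir=north, → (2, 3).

Using sense with dir=west, — result: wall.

I invoke sense with dir=east, and see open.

I invoke push with x=east, giving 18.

I call move with dir=east, and observe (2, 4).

I invoke sense with dir=north, : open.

I invoke push with x=north, and observe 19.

Using move with dir=north, and see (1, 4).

I call sense with dir=west, and see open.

Then push with x=west, which returns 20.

Next I call move with dir=west, and get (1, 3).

I invoke sense with dir=west, → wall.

Now I run sense with dir=north, : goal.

I call move with dir=north, → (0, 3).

Answer: (0, 3)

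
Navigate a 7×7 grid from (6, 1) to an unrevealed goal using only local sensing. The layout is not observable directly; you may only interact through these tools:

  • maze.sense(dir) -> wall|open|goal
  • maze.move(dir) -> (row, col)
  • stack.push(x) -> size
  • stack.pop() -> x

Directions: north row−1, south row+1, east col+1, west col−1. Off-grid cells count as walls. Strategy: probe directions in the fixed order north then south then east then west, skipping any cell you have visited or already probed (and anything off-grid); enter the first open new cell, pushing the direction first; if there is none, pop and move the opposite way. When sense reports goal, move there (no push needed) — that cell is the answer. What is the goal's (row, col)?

I try sense passing dir→north, — result: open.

Now I run push passing x→north, which returns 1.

Calling move passing dir→north, — result: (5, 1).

I use sense passing dir→north, and get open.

I try push passing x→north, : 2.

I invoke move passing dir→north, yielding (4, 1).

I call sense passing dir→north, yielding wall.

Invoking sense passing dir→east, giving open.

I invoke push passing x→east, which returns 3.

Next I call move passing dir→east, and observe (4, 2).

Then sense passing dir→north, and get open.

Calling push passing x→north, and get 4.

I try move passing dir→north, : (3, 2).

I use sense passing dir→north, → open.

I run push passing x→north, — result: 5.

Next I call move passing dir→north, → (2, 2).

Using sense passing dir→north, and observe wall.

I use sense passing dir→east, → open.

Then push passing x→east, yielding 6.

I call move passing dir→east, → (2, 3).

Invoking sense passing dir→north, : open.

I invoke push passing x→north, yielding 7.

Now I run move passing dir→north, → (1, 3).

I invoke sense passing dir→north, : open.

Calling push passing x→north, and observe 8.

Invoking move passing dir→north, giving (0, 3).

I run sense passing dir→east, and see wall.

I try sense passing dir→west, giving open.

Calling push passing x→west, and see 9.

I use move passing dir→west, and see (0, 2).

Now I run sense passing dir→west, and observe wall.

I run pop, which returns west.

Invoking move passing dir→east, and get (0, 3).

I try pop, and observe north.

Using move passing dir→south, : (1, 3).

Then sense passing dir→east, and see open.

Calling push passing x→east, and get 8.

I call move passing dir→east, and see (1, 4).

Using sense passing dir→south, — result: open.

Then push passing x→south, : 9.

Invoking move passing dir→south, which returns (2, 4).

Then sense passing dir→south, giving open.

Then push passing x→south, which returns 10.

Next I call move passing dir→south, : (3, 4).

Next I call sense passing dir→south, and get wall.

Now I run sense passing dir→east, → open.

Using push passing x→east, giving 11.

Next I call move passing dir→east, → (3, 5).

I run sense passing dir→north, and observe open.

I use push passing x→north, giving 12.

Invoking move passing dir→north, giving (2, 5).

I run sense passing dir→north, which returns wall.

Calling sense passing dir→east, which returns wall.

I use pop(), which returns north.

I call move passing dir→south, and observe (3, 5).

Then sense passing dir→south, giving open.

Invoking push passing x→south, → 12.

Using move passing dir→south, and see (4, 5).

Invoking sense passing dir→south, — result: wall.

Next I call sense passing dir→east, giving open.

I call push passing x→east, : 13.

I use move passing dir→east, — result: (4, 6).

Now I run sense passing dir→north, → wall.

Now I run sense passing dir→south, and observe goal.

I use move passing dir→south, giving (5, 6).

Answer: (5, 6)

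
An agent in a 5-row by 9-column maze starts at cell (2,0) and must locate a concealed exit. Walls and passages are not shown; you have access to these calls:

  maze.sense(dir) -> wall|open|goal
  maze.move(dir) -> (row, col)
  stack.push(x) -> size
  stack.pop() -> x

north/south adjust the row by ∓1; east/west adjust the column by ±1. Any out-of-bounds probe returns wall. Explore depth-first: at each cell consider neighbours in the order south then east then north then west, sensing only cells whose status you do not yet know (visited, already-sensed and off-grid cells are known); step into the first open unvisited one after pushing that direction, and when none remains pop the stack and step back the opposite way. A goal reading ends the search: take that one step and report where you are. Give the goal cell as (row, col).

==> sense(dir=south)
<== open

==> push(x=south)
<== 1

==> move(dir=south)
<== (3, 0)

==> sense(dir=south)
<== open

==> push(x=south)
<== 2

==> move(dir=south)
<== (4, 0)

==> sense(dir=east)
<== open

==> push(x=east)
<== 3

==> move(dir=east)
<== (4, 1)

==> sense(dir=east)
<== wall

==> sense(dir=north)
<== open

==> push(x=north)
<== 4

==> move(dir=north)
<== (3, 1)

==> sense(dir=east)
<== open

==> push(x=east)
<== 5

==> move(dir=east)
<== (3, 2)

==> sense(dir=east)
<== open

==> push(x=east)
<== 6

==> move(dir=east)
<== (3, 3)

==> sense(dir=south)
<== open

==> push(x=south)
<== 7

==> move(dir=south)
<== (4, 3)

==> sense(dir=east)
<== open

==> push(x=east)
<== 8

==> move(dir=east)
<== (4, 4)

==> sense(dir=east)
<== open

==> push(x=east)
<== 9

==> move(dir=east)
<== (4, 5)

==> sense(dir=east)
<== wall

==> sense(dir=north)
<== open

==> push(x=north)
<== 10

==> move(dir=north)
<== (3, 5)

==> sense(dir=east)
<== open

==> push(x=east)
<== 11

==> move(dir=east)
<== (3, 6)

==> sense(dir=east)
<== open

==> push(x=east)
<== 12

==> move(dir=east)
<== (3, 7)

==> sense(dir=south)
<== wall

==> sense(dir=east)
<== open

==> push(x=east)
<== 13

==> move(dir=east)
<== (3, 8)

==> sense(dir=south)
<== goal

==> move(dir=south)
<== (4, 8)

Answer: (4, 8)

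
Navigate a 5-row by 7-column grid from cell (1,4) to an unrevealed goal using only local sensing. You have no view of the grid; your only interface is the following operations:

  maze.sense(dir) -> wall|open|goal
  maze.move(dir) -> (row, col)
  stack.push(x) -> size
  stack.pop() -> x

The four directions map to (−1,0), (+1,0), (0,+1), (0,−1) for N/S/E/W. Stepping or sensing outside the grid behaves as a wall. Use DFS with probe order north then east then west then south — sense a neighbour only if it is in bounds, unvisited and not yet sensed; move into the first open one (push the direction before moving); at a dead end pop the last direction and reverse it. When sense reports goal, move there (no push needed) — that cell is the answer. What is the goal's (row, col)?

~$ maze.sense north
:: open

~$ stack.push north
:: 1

~$ maze.move north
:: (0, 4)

~$ maze.sense east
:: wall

~$ maze.sense west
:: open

~$ stack.push west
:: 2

~$ maze.move west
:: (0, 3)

~$ maze.sense west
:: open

~$ stack.push west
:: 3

~$ maze.move west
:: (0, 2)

~$ maze.sense west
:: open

~$ stack.push west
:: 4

~$ maze.move west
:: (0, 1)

~$ maze.sense west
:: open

~$ stack.push west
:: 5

~$ maze.move west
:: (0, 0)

~$ maze.sense south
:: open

~$ stack.push south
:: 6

~$ maze.move south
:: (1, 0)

~$ maze.sense east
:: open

~$ stack.push east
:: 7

~$ maze.move east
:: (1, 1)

~$ maze.sense east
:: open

~$ stack.push east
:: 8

~$ maze.move east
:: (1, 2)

~$ maze.sense east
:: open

~$ stack.push east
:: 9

~$ maze.move east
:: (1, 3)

~$ maze.sense south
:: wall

~$ stack.pop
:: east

~$ maze.move west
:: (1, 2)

~$ maze.sense south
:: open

~$ stack.push south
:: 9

~$ maze.move south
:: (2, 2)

~$ maze.sense west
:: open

~$ stack.push west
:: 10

~$ maze.move west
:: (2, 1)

~$ maze.sense west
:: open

~$ stack.push west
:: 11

~$ maze.move west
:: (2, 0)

~$ maze.sense south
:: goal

~$ maze.move south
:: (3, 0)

Answer: (3, 0)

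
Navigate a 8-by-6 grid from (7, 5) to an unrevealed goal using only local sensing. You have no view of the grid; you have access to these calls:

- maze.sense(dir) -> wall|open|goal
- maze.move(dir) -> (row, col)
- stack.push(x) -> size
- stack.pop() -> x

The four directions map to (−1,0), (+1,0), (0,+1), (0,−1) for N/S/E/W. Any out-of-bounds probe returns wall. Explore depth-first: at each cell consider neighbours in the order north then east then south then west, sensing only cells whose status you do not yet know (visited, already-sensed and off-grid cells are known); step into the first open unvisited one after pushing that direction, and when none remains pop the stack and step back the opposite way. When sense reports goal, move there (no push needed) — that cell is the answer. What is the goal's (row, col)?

[in] maze.sense dir→north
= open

[in] stack.push x→north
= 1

[in] maze.move dir→north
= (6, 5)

[in] maze.sense dir→north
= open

[in] stack.push x→north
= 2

[in] maze.move dir→north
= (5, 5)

[in] maze.sense dir→north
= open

[in] stack.push x→north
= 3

[in] maze.move dir→north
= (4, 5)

[in] maze.sense dir→north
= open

[in] stack.push x→north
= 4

[in] maze.move dir→north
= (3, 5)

[in] maze.sense dir→north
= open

[in] stack.push x→north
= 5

[in] maze.move dir→north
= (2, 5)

[in] maze.sense dir→north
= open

[in] stack.push x→north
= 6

[in] maze.move dir→north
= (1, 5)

[in] maze.sense dir→north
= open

[in] stack.push x→north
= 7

[in] maze.move dir→north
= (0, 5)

[in] maze.sense dir→west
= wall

[in] stack.pop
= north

[in] maze.move dir→south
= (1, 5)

[in] maze.sense dir→west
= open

[in] stack.push x→west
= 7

[in] maze.move dir→west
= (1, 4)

[in] maze.sense dir→south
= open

[in] stack.push x→south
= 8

[in] maze.move dir→south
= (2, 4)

[in] maze.sense dir→south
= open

[in] stack.push x→south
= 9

[in] maze.move dir→south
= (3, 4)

[in] maze.sense dir→south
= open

[in] stack.push x→south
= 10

[in] maze.move dir→south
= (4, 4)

[in] maze.sense dir→south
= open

[in] stack.push x→south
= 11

[in] maze.move dir→south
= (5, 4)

[in] maze.sense dir→south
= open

[in] stack.push x→south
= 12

[in] maze.move dir→south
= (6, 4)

[in] maze.sense dir→south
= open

[in] stack.push x→south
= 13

[in] maze.move dir→south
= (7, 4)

[in] maze.sense dir→west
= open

[in] stack.push x→west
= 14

[in] maze.move dir→west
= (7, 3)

[in] maze.sense dir→north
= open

[in] stack.push x→north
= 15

[in] maze.move dir→north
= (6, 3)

[in] maze.sense dir→north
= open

[in] stack.push x→north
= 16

[in] maze.move dir→north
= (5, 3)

[in] maze.sense dir→north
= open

[in] stack.push x→north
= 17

[in] maze.move dir→north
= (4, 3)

[in] maze.sense dir→north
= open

[in] stack.push x→north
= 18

[in] maze.move dir→north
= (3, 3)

[in] maze.sense dir→north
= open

[in] stack.push x→north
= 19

[in] maze.move dir→north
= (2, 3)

[in] maze.sense dir→north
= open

[in] stack.push x→north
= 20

[in] maze.move dir→north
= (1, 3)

[in] maze.sense dir→north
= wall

[in] maze.sense dir→west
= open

[in] stack.push x→west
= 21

[in] maze.move dir→west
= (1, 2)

[in] maze.sense dir→north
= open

[in] stack.push x→north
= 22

[in] maze.move dir→north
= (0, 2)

[in] maze.sense dir→west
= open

[in] stack.push x→west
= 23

[in] maze.move dir→west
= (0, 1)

[in] maze.sense dir→south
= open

[in] stack.push x→south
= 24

[in] maze.move dir→south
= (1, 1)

[in] maze.sense dir→south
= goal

[in] maze.move dir→south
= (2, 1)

Answer: (2, 1)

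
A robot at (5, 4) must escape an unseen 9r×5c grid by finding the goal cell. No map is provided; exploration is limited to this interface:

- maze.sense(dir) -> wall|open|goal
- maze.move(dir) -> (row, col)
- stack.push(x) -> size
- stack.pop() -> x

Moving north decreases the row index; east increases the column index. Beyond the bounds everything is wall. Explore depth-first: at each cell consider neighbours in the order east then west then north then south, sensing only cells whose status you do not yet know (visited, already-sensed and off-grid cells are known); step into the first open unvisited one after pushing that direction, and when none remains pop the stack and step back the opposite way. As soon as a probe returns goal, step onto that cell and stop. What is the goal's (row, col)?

==> sense(dir=west)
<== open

==> push(x=west)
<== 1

==> move(dir=west)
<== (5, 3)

==> sense(dir=west)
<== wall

==> sense(dir=north)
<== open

==> push(x=north)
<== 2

==> move(dir=north)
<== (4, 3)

==> sense(dir=east)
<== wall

==> sense(dir=west)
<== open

==> push(x=west)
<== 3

==> move(dir=west)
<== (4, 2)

==> sense(dir=west)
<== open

==> push(x=west)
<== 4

==> move(dir=west)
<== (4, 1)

==> sense(dir=west)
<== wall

==> sense(dir=north)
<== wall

==> sense(dir=south)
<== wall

==> pop()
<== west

==> move(dir=east)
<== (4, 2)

==> sense(dir=north)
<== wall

==> pop()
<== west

==> move(dir=east)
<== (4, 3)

==> sense(dir=north)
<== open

==> push(x=north)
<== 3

==> move(dir=north)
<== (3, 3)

==> sense(dir=east)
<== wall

==> sense(dir=north)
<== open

==> push(x=north)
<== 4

==> move(dir=north)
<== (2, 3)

==> sense(dir=east)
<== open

==> push(x=east)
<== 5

==> move(dir=east)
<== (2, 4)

==> sense(dir=north)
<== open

==> push(x=north)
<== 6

==> move(dir=north)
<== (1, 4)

==> sense(dir=west)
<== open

==> push(x=west)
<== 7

==> move(dir=west)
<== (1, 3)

==> sense(dir=west)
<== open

==> push(x=west)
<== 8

==> move(dir=west)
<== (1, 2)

==> sense(dir=west)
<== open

==> push(x=west)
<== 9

==> move(dir=west)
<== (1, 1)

==> sense(dir=west)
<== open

==> push(x=west)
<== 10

==> move(dir=west)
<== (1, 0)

==> sense(dir=north)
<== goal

==> move(dir=north)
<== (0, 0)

Answer: (0, 0)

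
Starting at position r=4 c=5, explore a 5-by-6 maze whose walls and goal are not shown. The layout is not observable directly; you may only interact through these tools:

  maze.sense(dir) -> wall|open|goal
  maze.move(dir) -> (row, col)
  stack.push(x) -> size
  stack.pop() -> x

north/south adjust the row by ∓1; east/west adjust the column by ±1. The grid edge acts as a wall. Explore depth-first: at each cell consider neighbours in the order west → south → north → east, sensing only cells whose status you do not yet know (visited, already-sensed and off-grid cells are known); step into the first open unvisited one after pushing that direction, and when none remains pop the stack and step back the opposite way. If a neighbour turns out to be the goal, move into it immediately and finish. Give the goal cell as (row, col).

$ maze.sense dir→west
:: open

$ stack.push x→west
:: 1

$ maze.move dir→west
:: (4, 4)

$ maze.sense dir→west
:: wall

$ maze.sense dir→north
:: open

$ stack.push x→north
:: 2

$ maze.move dir→north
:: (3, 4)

$ maze.sense dir→west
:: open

$ stack.push x→west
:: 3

$ maze.move dir→west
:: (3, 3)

$ maze.sense dir→west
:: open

$ stack.push x→west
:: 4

$ maze.move dir→west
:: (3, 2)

$ maze.sense dir→west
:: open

$ stack.push x→west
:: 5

$ maze.move dir→west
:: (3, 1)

$ maze.sense dir→west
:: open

$ stack.push x→west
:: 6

$ maze.move dir→west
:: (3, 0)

$ maze.sense dir→south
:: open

$ stack.push x→south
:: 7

$ maze.move dir→south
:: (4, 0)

$ maze.sense dir→east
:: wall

$ stack.pop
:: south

$ maze.move dir→north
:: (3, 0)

$ maze.sense dir→north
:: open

$ stack.push x→north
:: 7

$ maze.move dir→north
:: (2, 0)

$ maze.sense dir→north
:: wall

$ maze.sense dir→east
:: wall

$ stack.pop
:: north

$ maze.move dir→south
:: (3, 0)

$ stack.pop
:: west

$ maze.move dir→east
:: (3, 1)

$ stack.pop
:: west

$ maze.move dir→east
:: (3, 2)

$ maze.sense dir→south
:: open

$ stack.push x→south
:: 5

$ maze.move dir→south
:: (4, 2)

$ stack.pop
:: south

$ maze.move dir→north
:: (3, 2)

$ maze.sense dir→north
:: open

$ stack.push x→north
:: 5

$ maze.move dir→north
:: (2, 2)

$ maze.sense dir→north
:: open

$ stack.push x→north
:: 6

$ maze.move dir→north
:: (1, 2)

$ maze.sense dir→west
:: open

$ stack.push x→west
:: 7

$ maze.move dir→west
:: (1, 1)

$ maze.sense dir→north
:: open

$ stack.push x→north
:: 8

$ maze.move dir→north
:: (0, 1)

$ maze.sense dir→west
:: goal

$ maze.move dir→west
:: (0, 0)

Answer: (0, 0)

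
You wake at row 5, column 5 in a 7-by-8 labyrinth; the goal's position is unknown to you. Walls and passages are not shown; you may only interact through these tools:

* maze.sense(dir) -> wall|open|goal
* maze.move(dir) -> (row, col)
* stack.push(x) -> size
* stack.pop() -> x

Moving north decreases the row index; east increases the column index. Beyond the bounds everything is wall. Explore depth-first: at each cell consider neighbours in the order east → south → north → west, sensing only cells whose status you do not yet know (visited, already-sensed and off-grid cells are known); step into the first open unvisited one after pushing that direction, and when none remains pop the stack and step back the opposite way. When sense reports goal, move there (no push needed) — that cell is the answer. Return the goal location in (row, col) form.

Do: maze.sense[dir→east]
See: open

Do: stack.push[x→east]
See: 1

Do: maze.move[dir→east]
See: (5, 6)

Do: maze.sense[dir→east]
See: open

Do: stack.push[x→east]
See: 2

Do: maze.move[dir→east]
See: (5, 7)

Do: maze.sense[dir→south]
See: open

Do: stack.push[x→south]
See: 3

Do: maze.move[dir→south]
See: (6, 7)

Do: maze.sense[dir→west]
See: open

Do: stack.push[x→west]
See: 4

Do: maze.move[dir→west]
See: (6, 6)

Do: maze.sense[dir→west]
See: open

Do: stack.push[x→west]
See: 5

Do: maze.move[dir→west]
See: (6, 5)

Do: maze.sense[dir→west]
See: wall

Do: stack.pop[]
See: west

Do: maze.move[dir→east]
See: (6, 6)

Do: stack.pop[]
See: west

Do: maze.move[dir→east]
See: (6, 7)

Do: stack.pop[]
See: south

Do: maze.move[dir→north]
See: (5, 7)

Do: maze.sense[dir→north]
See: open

Do: stack.push[x→north]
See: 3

Do: maze.move[dir→north]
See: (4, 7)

Do: maze.sense[dir→north]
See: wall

Do: maze.sense[dir→west]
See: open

Do: stack.push[x→west]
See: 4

Do: maze.move[dir→west]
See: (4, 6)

Do: maze.sense[dir→north]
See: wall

Do: maze.sense[dir→west]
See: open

Do: stack.push[x→west]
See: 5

Do: maze.move[dir→west]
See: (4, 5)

Do: maze.sense[dir→north]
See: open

Do: stack.push[x→north]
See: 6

Do: maze.move[dir→north]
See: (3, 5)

Do: maze.sense[dir→north]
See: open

Do: stack.push[x→north]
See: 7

Do: maze.move[dir→north]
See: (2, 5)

Do: maze.sense[dir→east]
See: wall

Do: maze.sense[dir→north]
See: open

Do: stack.push[x→north]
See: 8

Do: maze.move[dir→north]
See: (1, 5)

Do: maze.sense[dir→east]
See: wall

Do: maze.sense[dir→north]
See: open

Do: stack.push[x→north]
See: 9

Do: maze.move[dir→north]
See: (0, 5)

Do: maze.sense[dir→east]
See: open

Do: stack.push[x→east]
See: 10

Do: maze.move[dir→east]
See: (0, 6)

Do: maze.sense[dir→east]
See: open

Do: stack.push[x→east]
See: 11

Do: maze.move[dir→east]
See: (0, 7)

Do: maze.sense[dir→south]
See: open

Do: stack.push[x→south]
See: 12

Do: maze.move[dir→south]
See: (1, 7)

Do: maze.sense[dir→south]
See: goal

Do: maze.move[dir→south]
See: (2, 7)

Answer: (2, 7)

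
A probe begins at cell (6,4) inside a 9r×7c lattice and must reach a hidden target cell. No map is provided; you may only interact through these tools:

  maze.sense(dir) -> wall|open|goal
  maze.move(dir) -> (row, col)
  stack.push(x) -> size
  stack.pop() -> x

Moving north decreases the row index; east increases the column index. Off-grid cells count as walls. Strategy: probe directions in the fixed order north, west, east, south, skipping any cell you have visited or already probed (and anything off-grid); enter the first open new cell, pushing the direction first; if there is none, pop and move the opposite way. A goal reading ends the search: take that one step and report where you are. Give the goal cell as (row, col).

·→ sense(dir: north)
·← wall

·→ sense(dir: west)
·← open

·→ push(x: west)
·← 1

·→ move(dir: west)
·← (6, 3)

·→ sense(dir: north)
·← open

·→ push(x: north)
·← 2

·→ move(dir: north)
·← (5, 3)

·→ sense(dir: north)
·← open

·→ push(x: north)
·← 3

·→ move(dir: north)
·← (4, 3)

·→ sense(dir: north)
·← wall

·→ sense(dir: west)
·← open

·→ push(x: west)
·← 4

·→ move(dir: west)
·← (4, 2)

·→ sense(dir: north)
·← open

·→ push(x: north)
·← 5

·→ move(dir: north)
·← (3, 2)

·→ sense(dir: north)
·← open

·→ push(x: north)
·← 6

·→ move(dir: north)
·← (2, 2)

·→ sense(dir: north)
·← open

·→ push(x: north)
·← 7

·→ move(dir: north)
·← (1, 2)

·→ sense(dir: north)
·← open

·→ push(x: north)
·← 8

·→ move(dir: north)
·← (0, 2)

·→ sense(dir: west)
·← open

·→ push(x: west)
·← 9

·→ move(dir: west)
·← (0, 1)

·→ sense(dir: west)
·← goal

·→ move(dir: west)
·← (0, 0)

Answer: (0, 0)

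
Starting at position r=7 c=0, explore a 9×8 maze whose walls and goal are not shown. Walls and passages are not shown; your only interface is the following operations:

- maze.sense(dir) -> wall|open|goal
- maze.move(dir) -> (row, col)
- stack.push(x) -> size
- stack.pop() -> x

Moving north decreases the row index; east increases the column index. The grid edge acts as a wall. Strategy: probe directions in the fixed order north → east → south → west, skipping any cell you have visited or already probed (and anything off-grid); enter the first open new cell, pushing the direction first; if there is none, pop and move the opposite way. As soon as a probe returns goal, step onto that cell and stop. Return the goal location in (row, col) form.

→ maze.sense(dir='north')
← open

→ stack.push(x='north')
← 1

→ maze.move(dir='north')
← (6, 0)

→ maze.sense(dir='north')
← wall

→ maze.sense(dir='east')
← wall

→ stack.pop()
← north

→ maze.move(dir='south')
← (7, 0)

→ maze.sense(dir='east')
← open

→ stack.push(x='east')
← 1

→ maze.move(dir='east')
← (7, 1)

→ maze.sense(dir='east')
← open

→ stack.push(x='east')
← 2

→ maze.move(dir='east')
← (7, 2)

→ maze.sense(dir='north')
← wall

→ maze.sense(dir='east')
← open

→ stack.push(x='east')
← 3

→ maze.move(dir='east')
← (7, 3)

→ maze.sense(dir='north')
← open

→ stack.push(x='north')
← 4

→ maze.move(dir='north')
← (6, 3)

→ maze.sense(dir='north')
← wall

→ maze.sense(dir='east')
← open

→ stack.push(x='east')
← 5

→ maze.move(dir='east')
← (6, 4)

→ maze.sense(dir='north')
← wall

→ maze.sense(dir='east')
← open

→ stack.push(x='east')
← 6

→ maze.move(dir='east')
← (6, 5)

→ maze.sense(dir='north')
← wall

→ maze.sense(dir='east')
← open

→ stack.push(x='east')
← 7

→ maze.move(dir='east')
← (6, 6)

→ maze.sense(dir='north')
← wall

→ maze.sense(dir='east')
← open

→ stack.push(x='east')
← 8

→ maze.move(dir='east')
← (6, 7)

→ maze.sense(dir='north')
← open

→ stack.push(x='north')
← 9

→ maze.move(dir='north')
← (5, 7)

→ maze.sense(dir='north')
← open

→ stack.push(x='north')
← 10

→ maze.move(dir='north')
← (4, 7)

→ maze.sense(dir='north')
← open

→ stack.push(x='north')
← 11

→ maze.move(dir='north')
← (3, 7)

→ maze.sense(dir='north')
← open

→ stack.push(x='north')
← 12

→ maze.move(dir='north')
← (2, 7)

→ maze.sense(dir='north')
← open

→ stack.push(x='north')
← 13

→ maze.move(dir='north')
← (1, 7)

→ maze.sense(dir='north')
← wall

→ maze.sense(dir='west')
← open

→ stack.push(x='west')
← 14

→ maze.move(dir='west')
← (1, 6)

→ maze.sense(dir='north')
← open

→ stack.push(x='north')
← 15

→ maze.move(dir='north')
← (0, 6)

→ maze.sense(dir='west')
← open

→ stack.push(x='west')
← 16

→ maze.move(dir='west')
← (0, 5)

→ maze.sense(dir='south')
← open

→ stack.push(x='south')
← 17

→ maze.move(dir='south')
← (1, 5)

→ maze.sense(dir='south')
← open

→ stack.push(x='south')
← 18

→ maze.move(dir='south')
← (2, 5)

→ maze.sense(dir='east')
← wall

→ maze.sense(dir='south')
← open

→ stack.push(x='south')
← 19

→ maze.move(dir='south')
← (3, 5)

→ maze.sense(dir='east')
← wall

→ maze.sense(dir='south')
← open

→ stack.push(x='south')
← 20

→ maze.move(dir='south')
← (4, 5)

→ maze.sense(dir='east')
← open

→ stack.push(x='east')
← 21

→ maze.move(dir='east')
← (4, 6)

→ stack.pop()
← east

→ maze.move(dir='west')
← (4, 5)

→ maze.sense(dir='west')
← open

→ stack.push(x='west')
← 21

→ maze.move(dir='west')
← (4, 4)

→ maze.sense(dir='north')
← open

→ stack.push(x='north')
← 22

→ maze.move(dir='north')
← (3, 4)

→ maze.sense(dir='north')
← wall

→ maze.sense(dir='west')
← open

→ stack.push(x='west')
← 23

→ maze.move(dir='west')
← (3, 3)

→ maze.sense(dir='north')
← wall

→ maze.sense(dir='south')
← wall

→ maze.sense(dir='west')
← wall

→ stack.pop()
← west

→ maze.move(dir='east')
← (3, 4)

→ stack.pop()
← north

→ maze.move(dir='south')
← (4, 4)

→ stack.pop()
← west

→ maze.move(dir='east')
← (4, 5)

→ stack.pop()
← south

→ maze.move(dir='north')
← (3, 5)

→ stack.pop()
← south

→ maze.move(dir='north')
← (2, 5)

→ stack.pop()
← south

→ maze.move(dir='north')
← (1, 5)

→ maze.sense(dir='west')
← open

→ stack.push(x='west')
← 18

→ maze.move(dir='west')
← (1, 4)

→ maze.sense(dir='north')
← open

→ stack.push(x='north')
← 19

→ maze.move(dir='north')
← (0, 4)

→ maze.sense(dir='west')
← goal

→ maze.move(dir='west')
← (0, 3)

Answer: (0, 3)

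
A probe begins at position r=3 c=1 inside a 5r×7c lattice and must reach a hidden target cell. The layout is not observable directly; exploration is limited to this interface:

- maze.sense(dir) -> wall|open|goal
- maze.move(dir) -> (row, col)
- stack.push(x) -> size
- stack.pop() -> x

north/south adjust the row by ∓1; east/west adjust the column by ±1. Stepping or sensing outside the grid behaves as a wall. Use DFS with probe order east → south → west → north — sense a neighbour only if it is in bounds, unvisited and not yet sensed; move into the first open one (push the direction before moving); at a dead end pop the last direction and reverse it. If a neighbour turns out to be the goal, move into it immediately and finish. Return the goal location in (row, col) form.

$ maze.sense dir→east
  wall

$ maze.sense dir→south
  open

$ stack.push x→south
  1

$ maze.move dir→south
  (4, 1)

$ maze.sense dir→east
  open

$ stack.push x→east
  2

$ maze.move dir→east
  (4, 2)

$ maze.sense dir→east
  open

$ stack.push x→east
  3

$ maze.move dir→east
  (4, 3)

$ maze.sense dir→east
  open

$ stack.push x→east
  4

$ maze.move dir→east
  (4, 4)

$ maze.sense dir→east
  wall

$ maze.sense dir→north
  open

$ stack.push x→north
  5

$ maze.move dir→north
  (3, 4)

$ maze.sense dir→east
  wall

$ maze.sense dir→west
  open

$ stack.push x→west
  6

$ maze.move dir→west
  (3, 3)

$ maze.sense dir→north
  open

$ stack.push x→north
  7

$ maze.move dir→north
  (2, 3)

$ maze.sense dir→east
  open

$ stack.push x→east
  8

$ maze.move dir→east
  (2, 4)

$ maze.sense dir→east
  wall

$ maze.sense dir→north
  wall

$ stack.pop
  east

$ maze.move dir→west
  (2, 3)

$ maze.sense dir→west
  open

$ stack.push x→west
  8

$ maze.move dir→west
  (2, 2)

$ maze.sense dir→west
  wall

$ maze.sense dir→north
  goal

$ maze.move dir→north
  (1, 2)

Answer: (1, 2)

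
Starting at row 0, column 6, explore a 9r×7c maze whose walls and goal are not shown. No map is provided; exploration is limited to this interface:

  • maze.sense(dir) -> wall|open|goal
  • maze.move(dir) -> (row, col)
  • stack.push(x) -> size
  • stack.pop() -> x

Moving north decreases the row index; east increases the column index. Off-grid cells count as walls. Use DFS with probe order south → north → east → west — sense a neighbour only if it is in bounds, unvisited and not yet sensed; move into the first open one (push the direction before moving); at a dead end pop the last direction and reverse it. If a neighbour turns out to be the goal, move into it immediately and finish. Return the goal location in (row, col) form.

CALL sense[dir='south']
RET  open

CALL push[x='south']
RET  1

CALL move[dir='south']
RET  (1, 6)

CALL sense[dir='south']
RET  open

CALL push[x='south']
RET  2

CALL move[dir='south']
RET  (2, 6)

CALL sense[dir='south']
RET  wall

CALL sense[dir='west']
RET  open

CALL push[x='west']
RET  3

CALL move[dir='west']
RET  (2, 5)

CALL sense[dir='south']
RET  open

CALL push[x='south']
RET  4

CALL move[dir='south']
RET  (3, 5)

CALL sense[dir='south']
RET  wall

CALL sense[dir='west']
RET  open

CALL push[x='west']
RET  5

CALL move[dir='west']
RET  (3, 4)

CALL sense[dir='south']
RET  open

CALL push[x='south']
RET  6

CALL move[dir='south']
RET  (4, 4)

CALL sense[dir='south']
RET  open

CALL push[x='south']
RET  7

CALL move[dir='south']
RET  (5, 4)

CALL sense[dir='south']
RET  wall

CALL sense[dir='east']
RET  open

CALL push[x='east']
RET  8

CALL move[dir='east']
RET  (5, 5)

CALL sense[dir='south']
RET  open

CALL push[x='south']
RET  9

CALL move[dir='south']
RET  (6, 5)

CALL sense[dir='south']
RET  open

CALL push[x='south']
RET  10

CALL move[dir='south']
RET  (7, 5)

CALL sense[dir='south']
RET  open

CALL push[x='south']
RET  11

CALL move[dir='south']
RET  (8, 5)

CALL sense[dir='east']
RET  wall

CALL sense[dir='west']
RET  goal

CALL move[dir='west']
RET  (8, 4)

Answer: (8, 4)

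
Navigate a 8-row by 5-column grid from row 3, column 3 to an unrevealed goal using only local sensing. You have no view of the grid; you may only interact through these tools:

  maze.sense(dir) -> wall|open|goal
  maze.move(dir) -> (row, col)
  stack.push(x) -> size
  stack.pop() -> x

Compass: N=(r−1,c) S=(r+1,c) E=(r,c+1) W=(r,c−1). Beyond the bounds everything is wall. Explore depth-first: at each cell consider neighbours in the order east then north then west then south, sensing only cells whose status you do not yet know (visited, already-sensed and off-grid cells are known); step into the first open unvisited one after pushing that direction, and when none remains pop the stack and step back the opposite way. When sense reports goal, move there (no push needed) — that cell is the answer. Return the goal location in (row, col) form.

// 1. maze.sense(dir=east) -> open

// 2. stack.push(x=east) -> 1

// 3. maze.move(dir=east) -> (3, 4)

// 4. maze.sense(dir=north) -> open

// 5. stack.push(x=north) -> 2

// 6. maze.move(dir=north) -> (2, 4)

// 7. maze.sense(dir=north) -> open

// 8. stack.push(x=north) -> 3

// 9. maze.move(dir=north) -> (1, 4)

// 10. maze.sense(dir=north) -> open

// 11. stack.push(x=north) -> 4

// 12. maze.move(dir=north) -> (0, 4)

// 13. maze.sense(dir=west) -> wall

// 14. stack.pop() -> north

// 15. maze.move(dir=south) -> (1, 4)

// 16. maze.sense(dir=west) -> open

// 17. stack.push(x=west) -> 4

// 18. maze.move(dir=west) -> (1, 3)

// 19. maze.sense(dir=west) -> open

// 20. stack.push(x=west) -> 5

// 21. maze.move(dir=west) -> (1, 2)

// 22. maze.sense(dir=north) -> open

// 23. stack.push(x=north) -> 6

// 24. maze.move(dir=north) -> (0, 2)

// 25. maze.sense(dir=west) -> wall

// 26. stack.pop() -> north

// 27. maze.move(dir=south) -> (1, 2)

// 28. maze.sense(dir=west) -> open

// 29. stack.push(x=west) -> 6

// 30. maze.move(dir=west) -> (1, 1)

// 31. maze.sense(dir=west) -> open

// 32. stack.push(x=west) -> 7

// 33. maze.move(dir=west) -> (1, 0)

// 34. maze.sense(dir=north) -> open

// 35. stack.push(x=north) -> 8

// 36. maze.move(dir=north) -> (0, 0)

// 37. stack.pop() -> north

// 38. maze.move(dir=south) -> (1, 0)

// 39. maze.sense(dir=south) -> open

// 40. stack.push(x=south) -> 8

// 41. maze.move(dir=south) -> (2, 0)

// 42. maze.sense(dir=east) -> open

// 43. stack.push(x=east) -> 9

// 44. maze.move(dir=east) -> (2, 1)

// 45. maze.sense(dir=east) -> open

// 46. stack.push(x=east) -> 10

// 47. maze.move(dir=east) -> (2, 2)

// 48. maze.sense(dir=east) -> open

// 49. stack.push(x=east) -> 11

// 50. maze.move(dir=east) -> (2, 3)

// 51. stack.pop() -> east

// 52. maze.move(dir=west) -> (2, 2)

// 53. maze.sense(dir=south) -> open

// 54. stack.push(x=south) -> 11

// 55. maze.move(dir=south) -> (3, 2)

// 56. maze.sense(dir=west) -> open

// 57. stack.push(x=west) -> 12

// 58. maze.move(dir=west) -> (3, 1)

// 59. maze.sense(dir=west) -> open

// 60. stack.push(x=west) -> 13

// 61. maze.move(dir=west) -> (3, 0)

// 62. maze.sense(dir=south) -> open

// 63. stack.push(x=south) -> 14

// 64. maze.move(dir=south) -> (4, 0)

// 65. maze.sense(dir=east) -> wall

// 66. maze.sense(dir=south) -> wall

// 67. stack.pop() -> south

// 68. maze.move(dir=north) -> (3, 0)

// 69. stack.pop() -> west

// 70. maze.move(dir=east) -> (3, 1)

// 71. stack.pop() -> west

// 72. maze.move(dir=east) -> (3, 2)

// 73. maze.sense(dir=south) -> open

// 74. stack.push(x=south) -> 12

// 75. maze.move(dir=south) -> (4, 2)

// 76. maze.sense(dir=east) -> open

// 77. stack.push(x=east) -> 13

// 78. maze.move(dir=east) -> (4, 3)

// 79. maze.sense(dir=east) -> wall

// 80. maze.sense(dir=south) -> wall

// 81. stack.pop() -> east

// 82. maze.move(dir=west) -> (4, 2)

// 83. maze.sense(dir=south) -> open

// 84. stack.push(x=south) -> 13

// 85. maze.move(dir=south) -> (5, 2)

// 86. maze.sense(dir=west) -> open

// 87. stack.push(x=west) -> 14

// 88. maze.move(dir=west) -> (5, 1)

// 89. maze.sense(dir=south) -> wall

// 90. stack.pop() -> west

// 91. maze.move(dir=east) -> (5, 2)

// 92. maze.sense(dir=south) -> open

// 93. stack.push(x=south) -> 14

// 94. maze.move(dir=south) -> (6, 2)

// 95. maze.sense(dir=east) -> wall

// 96. maze.sense(dir=south) -> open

// 97. stack.push(x=south) -> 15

// 98. maze.move(dir=south) -> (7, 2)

// 99. maze.sense(dir=east) -> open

// 100. stack.push(x=east) -> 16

// 101. maze.move(dir=east) -> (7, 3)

// 102. maze.sense(dir=east) -> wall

// 103. stack.pop() -> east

// 104. maze.move(dir=west) -> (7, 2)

// 105. maze.sense(dir=west) -> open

// 106. stack.push(x=west) -> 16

// 107. maze.move(dir=west) -> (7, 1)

// 108. maze.sense(dir=west) -> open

// 109. stack.push(x=west) -> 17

// 110. maze.move(dir=west) -> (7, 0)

// 111. maze.sense(dir=north) -> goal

// 112. maze.move(dir=north) -> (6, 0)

Answer: (6, 0)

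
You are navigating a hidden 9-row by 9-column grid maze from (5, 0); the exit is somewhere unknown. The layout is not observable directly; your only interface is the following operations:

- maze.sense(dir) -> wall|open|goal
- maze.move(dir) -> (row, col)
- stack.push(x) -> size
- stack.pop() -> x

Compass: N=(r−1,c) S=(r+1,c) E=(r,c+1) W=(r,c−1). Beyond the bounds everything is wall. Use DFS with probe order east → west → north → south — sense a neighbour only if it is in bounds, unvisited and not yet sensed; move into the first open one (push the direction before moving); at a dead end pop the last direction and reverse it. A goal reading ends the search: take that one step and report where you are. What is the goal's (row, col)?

Do: maze.sense[dir=east]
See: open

Do: stack.push[x=east]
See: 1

Do: maze.move[dir=east]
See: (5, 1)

Do: maze.sense[dir=east]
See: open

Do: stack.push[x=east]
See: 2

Do: maze.move[dir=east]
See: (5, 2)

Do: maze.sense[dir=east]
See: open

Do: stack.push[x=east]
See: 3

Do: maze.move[dir=east]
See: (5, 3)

Do: maze.sense[dir=east]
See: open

Do: stack.push[x=east]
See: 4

Do: maze.move[dir=east]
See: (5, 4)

Do: maze.sense[dir=east]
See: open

Do: stack.push[x=east]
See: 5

Do: maze.move[dir=east]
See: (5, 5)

Do: maze.sense[dir=east]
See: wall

Do: maze.sense[dir=north]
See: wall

Do: maze.sense[dir=south]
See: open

Do: stack.push[x=south]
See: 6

Do: maze.move[dir=south]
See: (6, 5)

Do: maze.sense[dir=east]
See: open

Do: stack.push[x=east]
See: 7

Do: maze.move[dir=east]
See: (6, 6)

Do: maze.sense[dir=east]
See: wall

Do: maze.sense[dir=south]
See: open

Do: stack.push[x=south]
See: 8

Do: maze.move[dir=south]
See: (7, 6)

Do: maze.sense[dir=east]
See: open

Do: stack.push[x=east]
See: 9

Do: maze.move[dir=east]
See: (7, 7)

Do: maze.sense[dir=east]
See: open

Do: stack.push[x=east]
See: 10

Do: maze.move[dir=east]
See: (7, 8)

Do: maze.sense[dir=north]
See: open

Do: stack.push[x=north]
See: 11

Do: maze.move[dir=north]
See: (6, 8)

Do: maze.sense[dir=north]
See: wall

Do: stack.pop[]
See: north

Do: maze.move[dir=south]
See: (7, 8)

Do: maze.sense[dir=south]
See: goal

Do: maze.move[dir=south]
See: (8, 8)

Answer: (8, 8)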